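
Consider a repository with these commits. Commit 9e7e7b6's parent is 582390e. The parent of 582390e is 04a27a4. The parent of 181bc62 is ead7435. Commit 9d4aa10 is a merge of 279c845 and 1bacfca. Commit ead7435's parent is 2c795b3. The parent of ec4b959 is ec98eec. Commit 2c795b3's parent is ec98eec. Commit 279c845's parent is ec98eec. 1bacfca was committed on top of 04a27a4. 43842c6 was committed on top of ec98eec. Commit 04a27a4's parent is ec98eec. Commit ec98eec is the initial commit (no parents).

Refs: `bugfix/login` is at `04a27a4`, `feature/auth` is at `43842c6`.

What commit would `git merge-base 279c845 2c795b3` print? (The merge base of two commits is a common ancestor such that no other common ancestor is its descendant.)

ec98eec

Ancestors of 279c845: {279c845, ec98eec}.
Ancestors of 2c795b3: {2c795b3, ec98eec}.
Common ancestors: {ec98eec}.
The only common ancestor is ec98eec, so it is the merge base.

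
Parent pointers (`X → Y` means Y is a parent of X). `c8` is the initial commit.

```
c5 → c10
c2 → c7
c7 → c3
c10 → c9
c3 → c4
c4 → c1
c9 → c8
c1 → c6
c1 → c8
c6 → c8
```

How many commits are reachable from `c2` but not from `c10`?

Reachable from c2: {c1, c2, c3, c4, c6, c7, c8}.
Reachable from c10: {c10, c8, c9}.
In c2's history but not c10's: {c1, c2, c3, c4, c6, c7} — 6 commits.

6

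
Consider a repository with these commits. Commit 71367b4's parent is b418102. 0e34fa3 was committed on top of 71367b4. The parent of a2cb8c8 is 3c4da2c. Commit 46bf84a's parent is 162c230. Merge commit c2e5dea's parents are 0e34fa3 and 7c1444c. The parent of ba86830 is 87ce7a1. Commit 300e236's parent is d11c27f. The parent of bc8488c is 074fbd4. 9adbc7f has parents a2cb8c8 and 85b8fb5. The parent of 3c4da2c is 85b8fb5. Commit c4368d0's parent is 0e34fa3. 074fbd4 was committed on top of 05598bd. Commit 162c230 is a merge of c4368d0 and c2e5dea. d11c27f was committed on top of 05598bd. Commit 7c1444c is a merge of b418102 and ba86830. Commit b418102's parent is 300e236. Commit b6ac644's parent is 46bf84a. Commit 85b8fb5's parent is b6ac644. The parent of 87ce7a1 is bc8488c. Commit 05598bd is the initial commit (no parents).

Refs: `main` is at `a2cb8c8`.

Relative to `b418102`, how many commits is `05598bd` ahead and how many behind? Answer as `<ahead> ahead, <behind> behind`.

0 ahead, 3 behind

Reachable from 05598bd: {05598bd}.
Reachable from b418102: {05598bd, 300e236, b418102, d11c27f}.
Only in 05598bd's history (ahead): {} — 0.
Only in b418102's history (behind): {300e236, b418102, d11c27f} — 3.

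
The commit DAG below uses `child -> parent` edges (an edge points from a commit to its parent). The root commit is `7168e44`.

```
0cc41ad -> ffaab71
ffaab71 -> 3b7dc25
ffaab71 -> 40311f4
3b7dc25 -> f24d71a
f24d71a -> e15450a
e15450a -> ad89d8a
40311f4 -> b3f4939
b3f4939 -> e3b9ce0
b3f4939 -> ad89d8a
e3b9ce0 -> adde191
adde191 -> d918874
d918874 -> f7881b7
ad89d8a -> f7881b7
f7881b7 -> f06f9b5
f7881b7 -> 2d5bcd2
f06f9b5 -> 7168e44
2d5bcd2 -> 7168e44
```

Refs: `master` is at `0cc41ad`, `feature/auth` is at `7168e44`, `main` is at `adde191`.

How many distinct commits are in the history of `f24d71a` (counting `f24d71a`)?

Walking parent pointers from f24d71a: reachable set = {2d5bcd2, 7168e44, ad89d8a, e15450a, f06f9b5, f24d71a, f7881b7}.
That is 7 commits.

7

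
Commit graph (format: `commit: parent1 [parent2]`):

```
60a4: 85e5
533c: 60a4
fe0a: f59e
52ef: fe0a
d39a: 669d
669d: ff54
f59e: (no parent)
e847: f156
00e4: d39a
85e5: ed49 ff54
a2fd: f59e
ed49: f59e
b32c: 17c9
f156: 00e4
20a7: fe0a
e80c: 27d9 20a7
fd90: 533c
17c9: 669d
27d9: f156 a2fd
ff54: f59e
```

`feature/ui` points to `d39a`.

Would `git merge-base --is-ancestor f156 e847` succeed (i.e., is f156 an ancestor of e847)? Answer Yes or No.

Ancestors of e847 (commits reachable by following parents): {00e4, 669d, d39a, e847, f156, f59e, ff54}.
f156 is in that set, so it is an ancestor of e847.

Yes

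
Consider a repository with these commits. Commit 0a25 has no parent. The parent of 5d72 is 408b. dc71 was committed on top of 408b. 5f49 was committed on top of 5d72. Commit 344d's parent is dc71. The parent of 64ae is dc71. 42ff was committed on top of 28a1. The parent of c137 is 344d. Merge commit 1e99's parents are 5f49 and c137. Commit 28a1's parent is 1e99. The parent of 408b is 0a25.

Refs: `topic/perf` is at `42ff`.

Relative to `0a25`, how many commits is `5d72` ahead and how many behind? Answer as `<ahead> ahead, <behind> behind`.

2 ahead, 0 behind

Reachable from 5d72: {0a25, 408b, 5d72}.
Reachable from 0a25: {0a25}.
Only in 5d72's history (ahead): {408b, 5d72} — 2.
Only in 0a25's history (behind): {} — 0.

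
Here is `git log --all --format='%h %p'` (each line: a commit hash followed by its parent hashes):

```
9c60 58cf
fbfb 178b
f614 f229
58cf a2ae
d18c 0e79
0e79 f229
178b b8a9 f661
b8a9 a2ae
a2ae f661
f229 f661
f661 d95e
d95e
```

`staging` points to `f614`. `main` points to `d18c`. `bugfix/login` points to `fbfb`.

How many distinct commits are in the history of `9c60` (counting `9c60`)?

Walking parent pointers from 9c60: reachable set = {58cf, 9c60, a2ae, d95e, f661}.
That is 5 commits.

5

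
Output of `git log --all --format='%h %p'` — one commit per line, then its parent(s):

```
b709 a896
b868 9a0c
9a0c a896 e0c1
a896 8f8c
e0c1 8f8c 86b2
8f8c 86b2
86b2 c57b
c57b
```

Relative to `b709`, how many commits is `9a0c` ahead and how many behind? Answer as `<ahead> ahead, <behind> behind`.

Reachable from 9a0c: {86b2, 8f8c, 9a0c, a896, c57b, e0c1}.
Reachable from b709: {86b2, 8f8c, a896, b709, c57b}.
Only in 9a0c's history (ahead): {9a0c, e0c1} — 2.
Only in b709's history (behind): {b709} — 1.

2 ahead, 1 behind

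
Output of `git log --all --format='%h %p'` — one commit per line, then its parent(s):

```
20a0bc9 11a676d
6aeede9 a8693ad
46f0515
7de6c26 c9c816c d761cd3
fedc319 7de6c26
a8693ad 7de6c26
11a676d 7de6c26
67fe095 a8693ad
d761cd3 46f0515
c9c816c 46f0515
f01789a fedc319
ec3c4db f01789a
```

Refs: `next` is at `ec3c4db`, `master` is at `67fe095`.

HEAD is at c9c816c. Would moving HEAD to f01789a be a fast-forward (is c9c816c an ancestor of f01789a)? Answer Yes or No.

A fast-forward from c9c816c to f01789a is possible iff c9c816c is an ancestor of f01789a.
Ancestors of f01789a: {46f0515, 7de6c26, c9c816c, d761cd3, f01789a, fedc319}.
c9c816c is among them, so fast-forward is possible.

Yes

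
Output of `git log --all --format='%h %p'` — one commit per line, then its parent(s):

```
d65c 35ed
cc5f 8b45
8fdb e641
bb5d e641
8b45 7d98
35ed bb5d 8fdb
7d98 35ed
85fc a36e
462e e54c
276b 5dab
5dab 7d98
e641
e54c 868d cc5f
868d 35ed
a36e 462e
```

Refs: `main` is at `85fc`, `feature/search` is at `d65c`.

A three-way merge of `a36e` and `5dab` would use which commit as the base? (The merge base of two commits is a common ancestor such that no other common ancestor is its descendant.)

Ancestors of a36e: {35ed, 462e, 7d98, 868d, 8b45, 8fdb, a36e, bb5d, cc5f, e54c, e641}.
Ancestors of 5dab: {35ed, 5dab, 7d98, 8fdb, bb5d, e641}.
Common ancestors: {35ed, 7d98, 8fdb, bb5d, e641}.
Among these, 7d98 is not an ancestor of any other common ancestor — it is the merge base.

7d98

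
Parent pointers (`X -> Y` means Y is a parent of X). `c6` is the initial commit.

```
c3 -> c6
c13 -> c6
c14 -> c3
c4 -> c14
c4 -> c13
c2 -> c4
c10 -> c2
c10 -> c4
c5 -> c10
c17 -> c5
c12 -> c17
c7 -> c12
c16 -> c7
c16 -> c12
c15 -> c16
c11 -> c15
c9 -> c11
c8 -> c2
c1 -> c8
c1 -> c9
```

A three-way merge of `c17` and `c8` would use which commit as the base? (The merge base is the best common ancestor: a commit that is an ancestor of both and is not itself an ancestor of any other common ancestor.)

Ancestors of c17: {c10, c13, c14, c17, c2, c3, c4, c5, c6}.
Ancestors of c8: {c13, c14, c2, c3, c4, c6, c8}.
Common ancestors: {c13, c14, c2, c3, c4, c6}.
Among these, c2 is not an ancestor of any other common ancestor — it is the merge base.

c2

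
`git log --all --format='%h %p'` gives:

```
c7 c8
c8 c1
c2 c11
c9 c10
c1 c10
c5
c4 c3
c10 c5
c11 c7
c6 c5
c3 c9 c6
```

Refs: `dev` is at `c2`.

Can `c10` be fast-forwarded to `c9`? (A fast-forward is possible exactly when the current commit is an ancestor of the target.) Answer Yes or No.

A fast-forward from c10 to c9 is possible iff c10 is an ancestor of c9.
Ancestors of c9: {c10, c5, c9}.
c10 is among them, so fast-forward is possible.

Yes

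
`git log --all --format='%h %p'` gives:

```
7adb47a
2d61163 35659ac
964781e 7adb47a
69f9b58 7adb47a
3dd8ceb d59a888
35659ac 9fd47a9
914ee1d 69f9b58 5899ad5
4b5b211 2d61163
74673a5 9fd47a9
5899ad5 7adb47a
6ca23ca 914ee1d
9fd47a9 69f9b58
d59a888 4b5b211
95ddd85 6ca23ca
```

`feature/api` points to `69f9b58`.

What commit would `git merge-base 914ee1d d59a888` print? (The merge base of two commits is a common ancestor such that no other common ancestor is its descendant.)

Ancestors of 914ee1d: {5899ad5, 69f9b58, 7adb47a, 914ee1d}.
Ancestors of d59a888: {2d61163, 35659ac, 4b5b211, 69f9b58, 7adb47a, 9fd47a9, d59a888}.
Common ancestors: {69f9b58, 7adb47a}.
Among these, 69f9b58 is not an ancestor of any other common ancestor — it is the merge base.

69f9b58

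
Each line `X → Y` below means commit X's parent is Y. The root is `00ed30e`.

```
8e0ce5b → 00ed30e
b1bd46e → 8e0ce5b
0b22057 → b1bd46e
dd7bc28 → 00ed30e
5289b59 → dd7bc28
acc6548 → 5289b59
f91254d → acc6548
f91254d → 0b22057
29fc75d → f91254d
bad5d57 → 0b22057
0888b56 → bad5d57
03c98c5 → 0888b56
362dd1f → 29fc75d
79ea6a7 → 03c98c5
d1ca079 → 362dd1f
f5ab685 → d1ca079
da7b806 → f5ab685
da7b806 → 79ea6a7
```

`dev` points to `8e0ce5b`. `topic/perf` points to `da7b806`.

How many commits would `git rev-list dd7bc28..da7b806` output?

15

Reachable from da7b806: {00ed30e, 03c98c5, 0888b56, 0b22057, 29fc75d, 362dd1f, 5289b59, 79ea6a7, 8e0ce5b, acc6548, b1bd46e, bad5d57, d1ca079, da7b806, dd7bc28, f5ab685, f91254d}.
Reachable from dd7bc28: {00ed30e, dd7bc28}.
In da7b806's history but not dd7bc28's: {03c98c5, 0888b56, 0b22057, 29fc75d, 362dd1f, 5289b59, 79ea6a7, 8e0ce5b, acc6548, b1bd46e, bad5d57, d1ca079, da7b806, f5ab685, f91254d} — 15 commits.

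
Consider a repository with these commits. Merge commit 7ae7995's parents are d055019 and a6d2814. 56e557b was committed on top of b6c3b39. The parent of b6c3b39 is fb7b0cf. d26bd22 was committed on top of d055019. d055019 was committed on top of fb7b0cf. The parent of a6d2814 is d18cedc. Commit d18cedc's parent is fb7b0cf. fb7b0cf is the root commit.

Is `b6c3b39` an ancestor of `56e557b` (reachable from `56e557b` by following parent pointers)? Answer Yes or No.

Yes

Ancestors of 56e557b (commits reachable by following parents): {56e557b, b6c3b39, fb7b0cf}.
b6c3b39 is in that set, so it is an ancestor of 56e557b.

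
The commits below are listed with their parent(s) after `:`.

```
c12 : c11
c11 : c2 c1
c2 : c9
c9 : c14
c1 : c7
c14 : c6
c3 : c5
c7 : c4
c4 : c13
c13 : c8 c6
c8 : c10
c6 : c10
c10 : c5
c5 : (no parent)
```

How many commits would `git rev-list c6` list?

3

Walking parent pointers from c6: reachable set = {c10, c5, c6}.
That is 3 commits.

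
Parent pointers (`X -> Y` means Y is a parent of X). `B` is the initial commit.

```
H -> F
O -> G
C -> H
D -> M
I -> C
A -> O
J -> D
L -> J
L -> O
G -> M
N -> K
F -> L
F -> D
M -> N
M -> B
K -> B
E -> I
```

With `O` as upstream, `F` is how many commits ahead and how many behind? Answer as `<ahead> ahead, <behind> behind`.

Reachable from F: {B, D, F, G, J, K, L, M, N, O}.
Reachable from O: {B, G, K, M, N, O}.
Only in F's history (ahead): {D, F, J, L} — 4.
Only in O's history (behind): {} — 0.

4 ahead, 0 behind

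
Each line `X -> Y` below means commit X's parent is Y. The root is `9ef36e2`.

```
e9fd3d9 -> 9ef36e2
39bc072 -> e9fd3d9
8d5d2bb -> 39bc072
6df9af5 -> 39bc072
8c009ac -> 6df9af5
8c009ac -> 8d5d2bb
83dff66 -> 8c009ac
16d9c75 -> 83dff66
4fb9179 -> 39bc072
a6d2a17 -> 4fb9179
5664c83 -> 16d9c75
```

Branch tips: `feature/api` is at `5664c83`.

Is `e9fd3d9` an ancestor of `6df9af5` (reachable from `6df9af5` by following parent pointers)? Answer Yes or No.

Yes

Ancestors of 6df9af5 (commits reachable by following parents): {39bc072, 6df9af5, 9ef36e2, e9fd3d9}.
e9fd3d9 is in that set, so it is an ancestor of 6df9af5.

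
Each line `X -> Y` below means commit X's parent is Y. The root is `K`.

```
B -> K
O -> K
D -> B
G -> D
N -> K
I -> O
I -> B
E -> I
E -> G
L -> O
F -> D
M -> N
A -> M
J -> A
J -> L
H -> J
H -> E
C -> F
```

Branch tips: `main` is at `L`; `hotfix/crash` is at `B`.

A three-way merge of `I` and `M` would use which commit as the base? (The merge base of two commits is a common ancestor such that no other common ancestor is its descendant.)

K

Ancestors of I: {B, I, K, O}.
Ancestors of M: {K, M, N}.
Common ancestors: {K}.
The only common ancestor is K, so it is the merge base.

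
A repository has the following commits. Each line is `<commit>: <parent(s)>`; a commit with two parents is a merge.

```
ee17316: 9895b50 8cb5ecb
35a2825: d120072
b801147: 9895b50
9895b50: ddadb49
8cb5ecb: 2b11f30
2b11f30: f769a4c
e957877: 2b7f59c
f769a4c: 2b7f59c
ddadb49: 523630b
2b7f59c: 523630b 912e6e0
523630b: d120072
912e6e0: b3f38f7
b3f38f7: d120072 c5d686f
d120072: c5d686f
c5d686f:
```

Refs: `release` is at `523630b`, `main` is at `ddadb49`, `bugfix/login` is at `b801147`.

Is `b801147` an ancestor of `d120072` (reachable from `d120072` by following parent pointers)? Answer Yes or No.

Ancestors of d120072: {c5d686f, d120072}.
b801147 is not in that set, so it is not an ancestor of d120072.

No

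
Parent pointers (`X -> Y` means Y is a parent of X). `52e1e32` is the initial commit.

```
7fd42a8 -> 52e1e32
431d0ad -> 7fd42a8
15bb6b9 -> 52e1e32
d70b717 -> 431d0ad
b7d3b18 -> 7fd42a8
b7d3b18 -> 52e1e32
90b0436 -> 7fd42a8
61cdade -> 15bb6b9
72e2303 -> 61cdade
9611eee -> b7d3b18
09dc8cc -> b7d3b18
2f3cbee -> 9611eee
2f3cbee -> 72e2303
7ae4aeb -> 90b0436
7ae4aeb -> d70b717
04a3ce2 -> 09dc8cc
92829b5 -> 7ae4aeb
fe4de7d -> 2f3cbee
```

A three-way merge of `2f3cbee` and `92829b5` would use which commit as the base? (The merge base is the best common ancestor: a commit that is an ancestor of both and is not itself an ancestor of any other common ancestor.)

Ancestors of 2f3cbee: {15bb6b9, 2f3cbee, 52e1e32, 61cdade, 72e2303, 7fd42a8, 9611eee, b7d3b18}.
Ancestors of 92829b5: {431d0ad, 52e1e32, 7ae4aeb, 7fd42a8, 90b0436, 92829b5, d70b717}.
Common ancestors: {52e1e32, 7fd42a8}.
Among these, 7fd42a8 is not an ancestor of any other common ancestor — it is the merge base.

7fd42a8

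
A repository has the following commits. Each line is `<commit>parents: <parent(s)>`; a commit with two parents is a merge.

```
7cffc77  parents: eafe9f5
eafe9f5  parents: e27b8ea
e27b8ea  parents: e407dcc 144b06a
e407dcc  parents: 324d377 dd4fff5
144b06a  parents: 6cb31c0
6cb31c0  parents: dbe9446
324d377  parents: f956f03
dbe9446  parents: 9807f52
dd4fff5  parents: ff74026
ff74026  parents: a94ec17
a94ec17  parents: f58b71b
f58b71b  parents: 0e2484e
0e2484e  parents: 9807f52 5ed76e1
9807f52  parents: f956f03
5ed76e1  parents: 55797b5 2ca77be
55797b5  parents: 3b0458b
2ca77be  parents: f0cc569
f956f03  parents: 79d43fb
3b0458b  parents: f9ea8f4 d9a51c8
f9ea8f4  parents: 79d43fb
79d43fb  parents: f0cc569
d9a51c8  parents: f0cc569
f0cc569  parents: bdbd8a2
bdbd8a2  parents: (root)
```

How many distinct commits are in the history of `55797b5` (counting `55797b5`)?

7

Walking parent pointers from 55797b5: reachable set = {3b0458b, 55797b5, 79d43fb, bdbd8a2, d9a51c8, f0cc569, f9ea8f4}.
That is 7 commits.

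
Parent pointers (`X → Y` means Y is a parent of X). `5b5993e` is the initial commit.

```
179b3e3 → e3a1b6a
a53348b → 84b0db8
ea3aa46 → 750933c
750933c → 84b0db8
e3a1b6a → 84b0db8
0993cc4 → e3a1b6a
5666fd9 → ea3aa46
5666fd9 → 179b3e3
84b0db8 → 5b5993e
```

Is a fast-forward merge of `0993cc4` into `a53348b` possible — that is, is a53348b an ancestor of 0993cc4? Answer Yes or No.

No

A fast-forward from a53348b to 0993cc4 is possible iff a53348b is an ancestor of 0993cc4.
Ancestors of 0993cc4: {0993cc4, 5b5993e, 84b0db8, e3a1b6a}.
a53348b is not among them, so fast-forward is not possible.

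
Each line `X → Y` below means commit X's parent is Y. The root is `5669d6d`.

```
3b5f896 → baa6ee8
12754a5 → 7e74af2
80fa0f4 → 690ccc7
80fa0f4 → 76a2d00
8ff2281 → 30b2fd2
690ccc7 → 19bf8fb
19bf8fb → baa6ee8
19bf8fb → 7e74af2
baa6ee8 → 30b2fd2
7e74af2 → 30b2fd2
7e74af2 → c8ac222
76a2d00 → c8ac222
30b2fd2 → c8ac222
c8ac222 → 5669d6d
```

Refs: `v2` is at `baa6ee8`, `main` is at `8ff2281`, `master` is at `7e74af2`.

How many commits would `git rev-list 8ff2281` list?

4

Walking parent pointers from 8ff2281: reachable set = {30b2fd2, 5669d6d, 8ff2281, c8ac222}.
That is 4 commits.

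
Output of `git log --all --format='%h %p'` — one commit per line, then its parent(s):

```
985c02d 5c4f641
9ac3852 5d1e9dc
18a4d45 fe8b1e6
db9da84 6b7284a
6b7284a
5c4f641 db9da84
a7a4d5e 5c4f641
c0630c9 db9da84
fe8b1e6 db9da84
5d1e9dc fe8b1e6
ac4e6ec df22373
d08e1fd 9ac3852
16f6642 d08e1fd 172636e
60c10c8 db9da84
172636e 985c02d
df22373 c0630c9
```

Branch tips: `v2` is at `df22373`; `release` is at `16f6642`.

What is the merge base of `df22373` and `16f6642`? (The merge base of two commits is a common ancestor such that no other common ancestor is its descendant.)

db9da84

Ancestors of df22373: {6b7284a, c0630c9, db9da84, df22373}.
Ancestors of 16f6642: {16f6642, 172636e, 5c4f641, 5d1e9dc, 6b7284a, 985c02d, 9ac3852, d08e1fd, db9da84, fe8b1e6}.
Common ancestors: {6b7284a, db9da84}.
Among these, db9da84 is not an ancestor of any other common ancestor — it is the merge base.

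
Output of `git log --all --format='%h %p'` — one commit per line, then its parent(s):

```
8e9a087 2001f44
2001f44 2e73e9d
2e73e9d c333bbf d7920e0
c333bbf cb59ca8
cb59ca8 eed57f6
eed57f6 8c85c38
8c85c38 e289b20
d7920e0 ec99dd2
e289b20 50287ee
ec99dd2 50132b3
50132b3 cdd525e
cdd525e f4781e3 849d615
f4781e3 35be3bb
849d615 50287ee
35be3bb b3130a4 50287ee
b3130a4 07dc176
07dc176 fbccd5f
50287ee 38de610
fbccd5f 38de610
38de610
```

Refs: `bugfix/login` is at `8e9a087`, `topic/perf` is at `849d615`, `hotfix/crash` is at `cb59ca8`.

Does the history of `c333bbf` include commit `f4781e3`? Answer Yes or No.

Ancestors of c333bbf: {38de610, 50287ee, 8c85c38, c333bbf, cb59ca8, e289b20, eed57f6}.
f4781e3 is not in that set, so it is not an ancestor of c333bbf.

No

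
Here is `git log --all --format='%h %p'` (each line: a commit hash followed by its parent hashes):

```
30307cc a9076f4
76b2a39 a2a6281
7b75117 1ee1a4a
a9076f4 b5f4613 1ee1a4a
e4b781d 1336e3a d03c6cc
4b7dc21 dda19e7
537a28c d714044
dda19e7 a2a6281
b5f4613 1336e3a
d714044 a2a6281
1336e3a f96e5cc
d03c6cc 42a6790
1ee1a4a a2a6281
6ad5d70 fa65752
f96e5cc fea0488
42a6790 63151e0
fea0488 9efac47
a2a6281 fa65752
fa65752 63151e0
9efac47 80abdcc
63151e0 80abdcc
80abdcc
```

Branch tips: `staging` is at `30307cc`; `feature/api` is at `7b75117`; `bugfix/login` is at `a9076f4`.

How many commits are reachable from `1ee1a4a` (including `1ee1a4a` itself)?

5

Walking parent pointers from 1ee1a4a: reachable set = {1ee1a4a, 63151e0, 80abdcc, a2a6281, fa65752}.
That is 5 commits.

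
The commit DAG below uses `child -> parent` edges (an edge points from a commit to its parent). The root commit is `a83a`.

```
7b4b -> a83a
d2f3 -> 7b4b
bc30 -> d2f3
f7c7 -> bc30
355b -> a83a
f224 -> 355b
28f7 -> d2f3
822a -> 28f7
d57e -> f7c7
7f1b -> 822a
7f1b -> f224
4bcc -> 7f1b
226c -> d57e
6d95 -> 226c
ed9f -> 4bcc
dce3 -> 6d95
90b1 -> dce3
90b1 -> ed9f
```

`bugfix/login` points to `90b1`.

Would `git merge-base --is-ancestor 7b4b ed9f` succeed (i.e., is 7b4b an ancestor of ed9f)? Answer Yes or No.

Yes

Ancestors of ed9f (commits reachable by following parents): {28f7, 355b, 4bcc, 7b4b, 7f1b, 822a, a83a, d2f3, ed9f, f224}.
7b4b is in that set, so it is an ancestor of ed9f.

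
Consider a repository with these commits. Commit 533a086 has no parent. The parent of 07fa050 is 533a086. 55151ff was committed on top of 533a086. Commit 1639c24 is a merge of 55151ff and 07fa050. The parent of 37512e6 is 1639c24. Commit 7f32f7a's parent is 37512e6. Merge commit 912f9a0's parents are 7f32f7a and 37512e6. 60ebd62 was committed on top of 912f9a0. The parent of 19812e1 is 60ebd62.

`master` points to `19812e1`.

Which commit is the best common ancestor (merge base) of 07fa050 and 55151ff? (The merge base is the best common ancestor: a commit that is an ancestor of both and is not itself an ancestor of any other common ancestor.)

533a086

Ancestors of 07fa050: {07fa050, 533a086}.
Ancestors of 55151ff: {533a086, 55151ff}.
Common ancestors: {533a086}.
The only common ancestor is 533a086, so it is the merge base.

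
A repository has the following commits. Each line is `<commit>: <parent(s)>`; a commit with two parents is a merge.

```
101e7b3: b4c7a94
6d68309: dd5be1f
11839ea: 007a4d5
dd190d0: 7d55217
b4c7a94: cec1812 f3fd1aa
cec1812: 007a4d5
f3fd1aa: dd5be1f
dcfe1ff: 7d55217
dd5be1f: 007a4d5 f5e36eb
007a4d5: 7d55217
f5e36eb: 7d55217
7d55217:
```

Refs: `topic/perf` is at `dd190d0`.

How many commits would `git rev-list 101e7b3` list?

8

Walking parent pointers from 101e7b3: reachable set = {007a4d5, 101e7b3, 7d55217, b4c7a94, cec1812, dd5be1f, f3fd1aa, f5e36eb}.
That is 8 commits.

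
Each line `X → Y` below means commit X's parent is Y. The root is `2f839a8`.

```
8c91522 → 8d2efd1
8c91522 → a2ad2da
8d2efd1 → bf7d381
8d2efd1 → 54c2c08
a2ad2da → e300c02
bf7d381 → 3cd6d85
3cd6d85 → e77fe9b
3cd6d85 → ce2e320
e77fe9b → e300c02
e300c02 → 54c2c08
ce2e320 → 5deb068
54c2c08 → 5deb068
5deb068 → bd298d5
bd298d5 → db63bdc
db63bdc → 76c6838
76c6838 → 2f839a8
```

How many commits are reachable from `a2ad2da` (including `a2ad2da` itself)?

Walking parent pointers from a2ad2da: reachable set = {2f839a8, 54c2c08, 5deb068, 76c6838, a2ad2da, bd298d5, db63bdc, e300c02}.
That is 8 commits.

8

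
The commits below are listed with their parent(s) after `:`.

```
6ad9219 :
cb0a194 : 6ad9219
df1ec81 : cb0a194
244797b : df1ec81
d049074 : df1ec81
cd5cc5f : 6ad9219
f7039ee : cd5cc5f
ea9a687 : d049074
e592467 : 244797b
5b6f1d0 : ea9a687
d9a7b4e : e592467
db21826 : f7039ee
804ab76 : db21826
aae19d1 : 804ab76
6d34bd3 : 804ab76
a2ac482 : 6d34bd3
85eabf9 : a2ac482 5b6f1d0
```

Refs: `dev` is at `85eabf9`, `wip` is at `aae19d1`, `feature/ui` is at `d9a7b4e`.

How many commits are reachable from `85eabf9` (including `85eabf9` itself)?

Walking parent pointers from 85eabf9: reachable set = {5b6f1d0, 6ad9219, 6d34bd3, 804ab76, 85eabf9, a2ac482, cb0a194, cd5cc5f, d049074, db21826, df1ec81, ea9a687, f7039ee}.
That is 13 commits.

13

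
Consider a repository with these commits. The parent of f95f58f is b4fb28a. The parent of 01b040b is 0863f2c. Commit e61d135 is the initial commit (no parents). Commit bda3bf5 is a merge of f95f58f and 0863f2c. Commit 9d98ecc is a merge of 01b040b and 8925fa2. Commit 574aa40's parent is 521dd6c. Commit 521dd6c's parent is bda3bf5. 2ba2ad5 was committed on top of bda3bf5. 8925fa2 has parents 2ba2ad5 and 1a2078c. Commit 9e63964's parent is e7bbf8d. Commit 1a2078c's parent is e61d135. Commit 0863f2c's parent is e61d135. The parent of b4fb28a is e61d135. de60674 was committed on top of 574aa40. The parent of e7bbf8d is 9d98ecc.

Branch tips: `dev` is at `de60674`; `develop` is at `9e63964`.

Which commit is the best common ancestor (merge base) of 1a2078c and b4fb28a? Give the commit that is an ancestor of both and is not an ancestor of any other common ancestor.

Ancestors of 1a2078c: {1a2078c, e61d135}.
Ancestors of b4fb28a: {b4fb28a, e61d135}.
Common ancestors: {e61d135}.
The only common ancestor is e61d135, so it is the merge base.

e61d135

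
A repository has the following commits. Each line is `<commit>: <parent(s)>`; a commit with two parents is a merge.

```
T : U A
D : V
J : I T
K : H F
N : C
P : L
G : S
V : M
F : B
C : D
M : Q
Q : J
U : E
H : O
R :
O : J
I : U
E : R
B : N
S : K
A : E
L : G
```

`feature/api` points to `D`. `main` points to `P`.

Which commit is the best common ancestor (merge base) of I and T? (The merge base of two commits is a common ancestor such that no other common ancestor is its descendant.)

U

Ancestors of I: {E, I, R, U}.
Ancestors of T: {A, E, R, T, U}.
Common ancestors: {E, R, U}.
Among these, U is not an ancestor of any other common ancestor — it is the merge base.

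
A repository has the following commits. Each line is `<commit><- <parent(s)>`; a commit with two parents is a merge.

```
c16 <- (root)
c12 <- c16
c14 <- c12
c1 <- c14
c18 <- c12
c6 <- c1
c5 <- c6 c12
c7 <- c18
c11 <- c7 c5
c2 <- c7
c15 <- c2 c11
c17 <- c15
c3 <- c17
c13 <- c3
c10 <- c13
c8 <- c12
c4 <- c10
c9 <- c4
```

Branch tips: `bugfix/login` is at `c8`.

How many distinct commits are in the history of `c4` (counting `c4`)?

16

Walking parent pointers from c4: reachable set = {c1, c10, c11, c12, c13, c14, c15, c16, c17, c18, c2, c3, c4, c5, c6, c7}.
That is 16 commits.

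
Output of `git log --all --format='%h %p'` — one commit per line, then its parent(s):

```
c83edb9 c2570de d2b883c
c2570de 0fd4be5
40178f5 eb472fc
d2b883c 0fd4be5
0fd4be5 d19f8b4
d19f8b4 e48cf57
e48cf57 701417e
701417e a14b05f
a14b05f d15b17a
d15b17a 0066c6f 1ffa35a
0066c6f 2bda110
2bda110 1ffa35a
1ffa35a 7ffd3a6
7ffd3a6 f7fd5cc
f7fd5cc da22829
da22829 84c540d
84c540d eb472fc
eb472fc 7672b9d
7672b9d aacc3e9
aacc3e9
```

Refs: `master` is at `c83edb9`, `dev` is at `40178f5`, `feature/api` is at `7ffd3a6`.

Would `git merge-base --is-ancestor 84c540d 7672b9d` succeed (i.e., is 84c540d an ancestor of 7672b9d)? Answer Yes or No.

Ancestors of 7672b9d: {7672b9d, aacc3e9}.
84c540d is not in that set, so it is not an ancestor of 7672b9d.

No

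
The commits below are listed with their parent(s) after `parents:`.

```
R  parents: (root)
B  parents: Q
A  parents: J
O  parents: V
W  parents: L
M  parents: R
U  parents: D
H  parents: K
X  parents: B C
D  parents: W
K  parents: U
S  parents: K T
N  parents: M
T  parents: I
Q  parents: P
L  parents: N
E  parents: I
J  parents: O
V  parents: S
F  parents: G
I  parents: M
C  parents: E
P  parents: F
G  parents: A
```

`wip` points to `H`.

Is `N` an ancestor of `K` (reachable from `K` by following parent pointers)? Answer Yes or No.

Ancestors of K (commits reachable by following parents): {D, K, L, M, N, R, U, W}.
N is in that set, so it is an ancestor of K.

Yes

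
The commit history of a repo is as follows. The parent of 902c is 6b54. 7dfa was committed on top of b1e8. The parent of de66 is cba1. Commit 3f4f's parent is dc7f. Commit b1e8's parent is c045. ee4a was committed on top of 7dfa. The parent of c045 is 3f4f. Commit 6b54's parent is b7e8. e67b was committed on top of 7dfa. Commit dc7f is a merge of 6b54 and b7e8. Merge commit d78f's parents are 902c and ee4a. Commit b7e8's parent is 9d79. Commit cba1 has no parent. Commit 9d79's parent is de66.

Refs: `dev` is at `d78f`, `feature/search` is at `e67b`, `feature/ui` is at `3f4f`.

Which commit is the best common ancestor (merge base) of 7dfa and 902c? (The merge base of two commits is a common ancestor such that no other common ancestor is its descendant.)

Ancestors of 7dfa: {3f4f, 6b54, 7dfa, 9d79, b1e8, b7e8, c045, cba1, dc7f, de66}.
Ancestors of 902c: {6b54, 902c, 9d79, b7e8, cba1, de66}.
Common ancestors: {6b54, 9d79, b7e8, cba1, de66}.
Among these, 6b54 is not an ancestor of any other common ancestor — it is the merge base.

6b54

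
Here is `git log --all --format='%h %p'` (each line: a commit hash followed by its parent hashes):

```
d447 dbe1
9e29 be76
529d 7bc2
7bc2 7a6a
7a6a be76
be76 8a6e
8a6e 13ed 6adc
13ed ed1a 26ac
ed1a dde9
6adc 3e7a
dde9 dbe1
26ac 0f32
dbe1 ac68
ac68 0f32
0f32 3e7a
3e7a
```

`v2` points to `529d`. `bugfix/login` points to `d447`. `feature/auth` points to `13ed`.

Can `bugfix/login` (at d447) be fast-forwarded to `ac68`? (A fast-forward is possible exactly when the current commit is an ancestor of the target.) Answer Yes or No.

No

A fast-forward from d447 to ac68 is possible iff d447 is an ancestor of ac68.
Ancestors of ac68: {0f32, 3e7a, ac68}.
d447 is not among them, so fast-forward is not possible.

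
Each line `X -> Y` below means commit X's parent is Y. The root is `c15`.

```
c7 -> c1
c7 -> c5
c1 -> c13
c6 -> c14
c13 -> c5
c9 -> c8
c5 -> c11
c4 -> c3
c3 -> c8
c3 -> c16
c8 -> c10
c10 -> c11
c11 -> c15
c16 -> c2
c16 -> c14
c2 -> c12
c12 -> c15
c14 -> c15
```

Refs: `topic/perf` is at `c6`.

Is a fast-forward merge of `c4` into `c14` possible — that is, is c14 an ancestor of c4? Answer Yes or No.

A fast-forward from c14 to c4 is possible iff c14 is an ancestor of c4.
Ancestors of c4: {c10, c11, c12, c14, c15, c16, c2, c3, c4, c8}.
c14 is among them, so fast-forward is possible.

Yes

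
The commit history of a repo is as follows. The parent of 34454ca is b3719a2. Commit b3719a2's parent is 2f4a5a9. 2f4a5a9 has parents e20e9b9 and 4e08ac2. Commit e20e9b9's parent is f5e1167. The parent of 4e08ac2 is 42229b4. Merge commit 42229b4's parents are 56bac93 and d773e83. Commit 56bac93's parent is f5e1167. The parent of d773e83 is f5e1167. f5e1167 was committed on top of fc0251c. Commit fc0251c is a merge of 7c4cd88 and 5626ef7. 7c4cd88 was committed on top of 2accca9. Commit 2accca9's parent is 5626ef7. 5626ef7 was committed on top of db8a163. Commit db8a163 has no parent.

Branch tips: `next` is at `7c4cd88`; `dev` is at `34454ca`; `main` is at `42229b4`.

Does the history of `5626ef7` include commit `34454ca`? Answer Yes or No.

Ancestors of 5626ef7: {5626ef7, db8a163}.
34454ca is not in that set, so it is not an ancestor of 5626ef7.

No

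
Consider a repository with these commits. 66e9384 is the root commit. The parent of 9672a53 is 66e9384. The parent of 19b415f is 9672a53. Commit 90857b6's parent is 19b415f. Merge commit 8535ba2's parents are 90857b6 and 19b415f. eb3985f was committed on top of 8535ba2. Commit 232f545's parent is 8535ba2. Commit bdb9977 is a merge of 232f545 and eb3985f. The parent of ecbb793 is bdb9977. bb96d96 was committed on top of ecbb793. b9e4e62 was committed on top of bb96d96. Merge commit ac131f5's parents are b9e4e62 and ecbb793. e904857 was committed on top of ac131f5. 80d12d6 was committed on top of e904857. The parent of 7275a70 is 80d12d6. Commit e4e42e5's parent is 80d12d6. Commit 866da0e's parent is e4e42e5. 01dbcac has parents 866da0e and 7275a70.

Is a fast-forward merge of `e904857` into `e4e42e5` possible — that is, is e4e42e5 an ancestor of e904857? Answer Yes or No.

No

A fast-forward from e4e42e5 to e904857 is possible iff e4e42e5 is an ancestor of e904857.
Ancestors of e904857: {19b415f, 232f545, 66e9384, 8535ba2, 90857b6, 9672a53, ac131f5, b9e4e62, bb96d96, bdb9977, e904857, eb3985f, ecbb793}.
e4e42e5 is not among them, so fast-forward is not possible.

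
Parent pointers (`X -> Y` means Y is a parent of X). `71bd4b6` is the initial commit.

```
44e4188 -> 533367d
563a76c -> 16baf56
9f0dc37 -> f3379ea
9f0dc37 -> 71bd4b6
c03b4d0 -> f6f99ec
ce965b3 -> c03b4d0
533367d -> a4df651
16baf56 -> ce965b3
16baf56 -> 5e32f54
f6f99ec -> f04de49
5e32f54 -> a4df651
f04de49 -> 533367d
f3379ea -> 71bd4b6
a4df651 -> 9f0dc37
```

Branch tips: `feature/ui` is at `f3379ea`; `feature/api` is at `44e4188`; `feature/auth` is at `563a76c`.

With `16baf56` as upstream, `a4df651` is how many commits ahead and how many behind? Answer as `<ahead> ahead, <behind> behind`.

0 ahead, 7 behind

Reachable from a4df651: {71bd4b6, 9f0dc37, a4df651, f3379ea}.
Reachable from 16baf56: {16baf56, 533367d, 5e32f54, 71bd4b6, 9f0dc37, a4df651, c03b4d0, ce965b3, f04de49, f3379ea, f6f99ec}.
Only in a4df651's history (ahead): {} — 0.
Only in 16baf56's history (behind): {16baf56, 533367d, 5e32f54, c03b4d0, ce965b3, f04de49, f6f99ec} — 7.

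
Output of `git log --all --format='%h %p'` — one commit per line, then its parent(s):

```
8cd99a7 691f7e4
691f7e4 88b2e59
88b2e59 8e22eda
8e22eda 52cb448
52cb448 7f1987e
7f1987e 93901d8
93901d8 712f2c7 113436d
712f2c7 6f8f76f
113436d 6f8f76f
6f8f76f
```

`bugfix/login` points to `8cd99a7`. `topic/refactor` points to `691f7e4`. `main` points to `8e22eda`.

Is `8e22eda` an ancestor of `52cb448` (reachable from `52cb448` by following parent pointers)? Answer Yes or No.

Ancestors of 52cb448: {113436d, 52cb448, 6f8f76f, 712f2c7, 7f1987e, 93901d8}.
8e22eda is not in that set, so it is not an ancestor of 52cb448.

No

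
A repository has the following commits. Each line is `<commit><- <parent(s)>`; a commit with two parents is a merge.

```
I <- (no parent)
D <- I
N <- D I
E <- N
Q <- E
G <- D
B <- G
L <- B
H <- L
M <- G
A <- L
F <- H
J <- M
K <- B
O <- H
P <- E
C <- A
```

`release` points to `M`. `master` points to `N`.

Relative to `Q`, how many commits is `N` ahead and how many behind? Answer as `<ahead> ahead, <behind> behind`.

Reachable from N: {D, I, N}.
Reachable from Q: {D, E, I, N, Q}.
Only in N's history (ahead): {} — 0.
Only in Q's history (behind): {E, Q} — 2.

0 ahead, 2 behind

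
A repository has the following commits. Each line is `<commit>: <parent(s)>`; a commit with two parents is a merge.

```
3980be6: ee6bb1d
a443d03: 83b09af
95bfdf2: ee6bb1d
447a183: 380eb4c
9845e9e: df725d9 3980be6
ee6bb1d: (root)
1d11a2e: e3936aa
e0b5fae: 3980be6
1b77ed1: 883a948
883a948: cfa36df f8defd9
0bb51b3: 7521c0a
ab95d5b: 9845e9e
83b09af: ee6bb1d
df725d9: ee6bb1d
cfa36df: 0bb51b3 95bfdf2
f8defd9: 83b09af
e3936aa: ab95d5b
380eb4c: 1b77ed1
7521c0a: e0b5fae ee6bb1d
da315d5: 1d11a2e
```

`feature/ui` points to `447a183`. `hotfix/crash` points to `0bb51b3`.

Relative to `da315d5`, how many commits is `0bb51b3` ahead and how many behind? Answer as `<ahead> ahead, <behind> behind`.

Reachable from 0bb51b3: {0bb51b3, 3980be6, 7521c0a, e0b5fae, ee6bb1d}.
Reachable from da315d5: {1d11a2e, 3980be6, 9845e9e, ab95d5b, da315d5, df725d9, e3936aa, ee6bb1d}.
Only in 0bb51b3's history (ahead): {0bb51b3, 7521c0a, e0b5fae} — 3.
Only in da315d5's history (behind): {1d11a2e, 9845e9e, ab95d5b, da315d5, df725d9, e3936aa} — 6.

3 ahead, 6 behind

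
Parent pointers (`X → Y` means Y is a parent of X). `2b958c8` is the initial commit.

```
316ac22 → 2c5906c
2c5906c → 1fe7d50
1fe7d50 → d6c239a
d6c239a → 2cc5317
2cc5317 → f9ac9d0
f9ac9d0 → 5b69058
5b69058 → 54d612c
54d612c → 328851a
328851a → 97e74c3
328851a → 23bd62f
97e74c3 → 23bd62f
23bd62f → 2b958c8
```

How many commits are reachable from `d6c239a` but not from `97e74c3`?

Reachable from d6c239a: {23bd62f, 2b958c8, 2cc5317, 328851a, 54d612c, 5b69058, 97e74c3, d6c239a, f9ac9d0}.
Reachable from 97e74c3: {23bd62f, 2b958c8, 97e74c3}.
In d6c239a's history but not 97e74c3's: {2cc5317, 328851a, 54d612c, 5b69058, d6c239a, f9ac9d0} — 6 commits.

6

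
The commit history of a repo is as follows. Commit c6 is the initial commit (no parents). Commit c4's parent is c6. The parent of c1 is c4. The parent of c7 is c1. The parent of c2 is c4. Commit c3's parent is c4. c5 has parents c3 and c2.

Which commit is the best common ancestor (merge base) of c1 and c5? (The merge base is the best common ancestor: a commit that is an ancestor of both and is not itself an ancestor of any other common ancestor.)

Ancestors of c1: {c1, c4, c6}.
Ancestors of c5: {c2, c3, c4, c5, c6}.
Common ancestors: {c4, c6}.
Among these, c4 is not an ancestor of any other common ancestor — it is the merge base.

c4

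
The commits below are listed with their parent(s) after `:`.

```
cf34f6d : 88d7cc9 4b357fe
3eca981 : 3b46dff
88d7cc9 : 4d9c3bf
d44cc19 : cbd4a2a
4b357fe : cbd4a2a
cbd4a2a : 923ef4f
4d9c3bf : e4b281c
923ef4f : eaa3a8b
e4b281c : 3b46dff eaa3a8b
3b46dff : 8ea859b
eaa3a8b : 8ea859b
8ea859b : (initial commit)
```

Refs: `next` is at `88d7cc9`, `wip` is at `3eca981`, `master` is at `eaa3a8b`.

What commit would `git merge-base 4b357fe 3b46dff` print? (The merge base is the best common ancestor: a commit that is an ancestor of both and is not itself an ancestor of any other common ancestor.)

Ancestors of 4b357fe: {4b357fe, 8ea859b, 923ef4f, cbd4a2a, eaa3a8b}.
Ancestors of 3b46dff: {3b46dff, 8ea859b}.
Common ancestors: {8ea859b}.
The only common ancestor is 8ea859b, so it is the merge base.

8ea859b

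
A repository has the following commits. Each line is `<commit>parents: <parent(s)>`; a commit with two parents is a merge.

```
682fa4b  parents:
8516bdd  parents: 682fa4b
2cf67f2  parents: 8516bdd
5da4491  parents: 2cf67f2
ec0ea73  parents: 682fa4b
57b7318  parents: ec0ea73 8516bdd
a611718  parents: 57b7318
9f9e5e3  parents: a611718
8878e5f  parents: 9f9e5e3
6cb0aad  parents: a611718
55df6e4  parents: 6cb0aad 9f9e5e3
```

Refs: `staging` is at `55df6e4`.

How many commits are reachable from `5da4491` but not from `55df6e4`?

2

Reachable from 5da4491: {2cf67f2, 5da4491, 682fa4b, 8516bdd}.
Reachable from 55df6e4: {55df6e4, 57b7318, 682fa4b, 6cb0aad, 8516bdd, 9f9e5e3, a611718, ec0ea73}.
In 5da4491's history but not 55df6e4's: {2cf67f2, 5da4491} — 2 commits.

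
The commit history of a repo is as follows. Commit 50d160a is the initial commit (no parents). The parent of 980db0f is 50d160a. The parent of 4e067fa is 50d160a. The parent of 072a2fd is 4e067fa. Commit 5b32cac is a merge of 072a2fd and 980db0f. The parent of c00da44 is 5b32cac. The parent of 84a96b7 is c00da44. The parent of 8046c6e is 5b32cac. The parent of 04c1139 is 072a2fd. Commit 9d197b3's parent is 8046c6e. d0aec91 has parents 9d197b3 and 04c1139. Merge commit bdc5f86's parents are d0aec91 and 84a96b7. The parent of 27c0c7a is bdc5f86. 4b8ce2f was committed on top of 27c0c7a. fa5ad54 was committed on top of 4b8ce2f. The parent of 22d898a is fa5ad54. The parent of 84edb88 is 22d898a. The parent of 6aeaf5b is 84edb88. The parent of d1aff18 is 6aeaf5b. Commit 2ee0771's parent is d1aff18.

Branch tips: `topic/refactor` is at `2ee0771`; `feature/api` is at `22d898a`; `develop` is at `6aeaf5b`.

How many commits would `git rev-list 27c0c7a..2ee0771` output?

7

Reachable from 2ee0771: {04c1139, 072a2fd, 22d898a, 27c0c7a, 2ee0771, 4b8ce2f, 4e067fa, 50d160a, 5b32cac, 6aeaf5b, 8046c6e, 84a96b7, 84edb88, 980db0f, 9d197b3, bdc5f86, c00da44, d0aec91, d1aff18, fa5ad54}.
Reachable from 27c0c7a: {04c1139, 072a2fd, 27c0c7a, 4e067fa, 50d160a, 5b32cac, 8046c6e, 84a96b7, 980db0f, 9d197b3, bdc5f86, c00da44, d0aec91}.
In 2ee0771's history but not 27c0c7a's: {22d898a, 2ee0771, 4b8ce2f, 6aeaf5b, 84edb88, d1aff18, fa5ad54} — 7 commits.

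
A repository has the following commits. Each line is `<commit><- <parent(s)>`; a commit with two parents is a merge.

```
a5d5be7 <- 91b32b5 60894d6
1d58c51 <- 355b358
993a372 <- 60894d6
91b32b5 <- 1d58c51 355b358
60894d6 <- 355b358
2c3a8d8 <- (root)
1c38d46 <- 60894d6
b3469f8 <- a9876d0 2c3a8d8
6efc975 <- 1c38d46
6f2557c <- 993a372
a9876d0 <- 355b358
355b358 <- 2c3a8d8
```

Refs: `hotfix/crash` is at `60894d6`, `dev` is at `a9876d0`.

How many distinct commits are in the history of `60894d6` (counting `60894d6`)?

Walking parent pointers from 60894d6: reachable set = {2c3a8d8, 355b358, 60894d6}.
That is 3 commits.

3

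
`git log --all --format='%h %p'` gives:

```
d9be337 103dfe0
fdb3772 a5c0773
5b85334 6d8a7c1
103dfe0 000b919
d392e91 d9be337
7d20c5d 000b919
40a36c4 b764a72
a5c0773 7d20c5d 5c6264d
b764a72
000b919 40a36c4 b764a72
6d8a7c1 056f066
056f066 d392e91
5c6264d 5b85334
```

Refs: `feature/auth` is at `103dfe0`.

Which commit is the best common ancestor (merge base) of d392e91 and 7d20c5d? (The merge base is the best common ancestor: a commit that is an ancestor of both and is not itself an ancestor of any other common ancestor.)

000b919

Ancestors of d392e91: {000b919, 103dfe0, 40a36c4, b764a72, d392e91, d9be337}.
Ancestors of 7d20c5d: {000b919, 40a36c4, 7d20c5d, b764a72}.
Common ancestors: {000b919, 40a36c4, b764a72}.
Among these, 000b919 is not an ancestor of any other common ancestor — it is the merge base.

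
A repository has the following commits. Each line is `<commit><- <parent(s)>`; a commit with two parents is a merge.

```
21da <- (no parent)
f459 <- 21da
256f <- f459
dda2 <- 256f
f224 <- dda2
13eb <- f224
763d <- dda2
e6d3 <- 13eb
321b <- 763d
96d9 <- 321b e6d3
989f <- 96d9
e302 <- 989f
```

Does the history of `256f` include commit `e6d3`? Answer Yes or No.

No

Ancestors of 256f: {21da, 256f, f459}.
e6d3 is not in that set, so it is not an ancestor of 256f.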